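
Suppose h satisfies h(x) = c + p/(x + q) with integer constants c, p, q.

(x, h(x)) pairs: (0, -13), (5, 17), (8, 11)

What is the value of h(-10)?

2

(h(x) − c)(x + q) = p for each data point; the three points give a linear system in c and q, then p follows.
Solving: c = 5, q = -2, p = 36, so h(x) = 5 + 36/(x − 2).
Then h(-10) = 5 + 36/(-12) = 2.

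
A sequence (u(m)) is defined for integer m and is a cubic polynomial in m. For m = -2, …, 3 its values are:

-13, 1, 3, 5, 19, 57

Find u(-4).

-125

First differences: 14, 2, 2, 14, 38. Second differences: -12, 0, 12, 24. Third differences: 12, 12, 12.
Level-3 differences are constant, so u has degree 3.
Fitting a degree-3 polynomial gives u(m) = 2m³ + 3.
Then u(-4) = -125.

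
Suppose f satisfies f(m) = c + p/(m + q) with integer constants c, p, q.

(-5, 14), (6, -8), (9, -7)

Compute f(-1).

-22

(f(m) − c)(m + q) = p for each data point; the three points give a linear system in c and q, then p follows.
Solving: c = -4, q = 3, p = -36, so f(m) = -4 − 36/(m + 3).
Then f(-1) = -4 − 36/2 = -22.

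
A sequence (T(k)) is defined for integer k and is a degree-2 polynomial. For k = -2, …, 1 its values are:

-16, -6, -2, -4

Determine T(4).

Write T(k) = ak² + bk + c; the 4 given values yield a linear system in the 3 coefficients.
Solving, T(k) = -3k² + k - 2.
Then T(4) = -46.

-46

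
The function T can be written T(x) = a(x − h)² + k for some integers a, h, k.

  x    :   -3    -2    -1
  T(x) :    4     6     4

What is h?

-2

First differences 2, -2; second difference -4 = 2a, so a = -2.
Expanding, the x-coefficient is −2ah = 4h; matching it to the data gives h = -2, and then k = 6.
So T(x) = -2(x + 2)² + 6.
Hence h = -2.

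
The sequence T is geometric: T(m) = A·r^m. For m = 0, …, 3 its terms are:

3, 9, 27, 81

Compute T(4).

243

Consecutive ratio: 9/3 = 3, and 27/9 = 3, so r = 3.
Then A·3^0 = 3 gives A = 3, and T(m) = 3·3^m.
T(4) = 3·3^4 = 243.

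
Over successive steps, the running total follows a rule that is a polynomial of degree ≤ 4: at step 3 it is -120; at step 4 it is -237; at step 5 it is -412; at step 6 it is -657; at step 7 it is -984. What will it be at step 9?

Write the value at n as g(n).
First differences: -117, -175, -245, -327. Second differences: -58, -70, -82. Third differences: -12, -12.
Level-3 differences are constant, so g has degree 3.
Fitting a degree-3 polynomial gives g(n) = -2n³ - 5n² - 8n + 3.
Then g(9) = -1932.

-1932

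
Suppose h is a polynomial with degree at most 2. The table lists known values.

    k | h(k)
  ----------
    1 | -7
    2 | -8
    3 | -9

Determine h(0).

-6

First differences: -1, -1.
Level-1 differences are constant, so h has degree 1.
Fitting a degree-1 polynomial gives h(k) = -k - 6.
Then h(0) = -6.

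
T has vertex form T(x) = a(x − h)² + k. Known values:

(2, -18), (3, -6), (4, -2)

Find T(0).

First differences 12, 4; second difference -8 = 2a, so a = -4.
Expanding, the x-coefficient is −2ah = 8h; matching it to the data gives h = 4, and then k = -2.
So T(x) = -4(x − 4)² − 2.
T(0) = -4·(-4)² − 2 = -66.

-66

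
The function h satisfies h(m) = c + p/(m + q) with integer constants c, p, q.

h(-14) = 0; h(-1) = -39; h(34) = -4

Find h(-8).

3

(h(m) − c)(m + q) = p for each data point; the three points give a linear system in c and q, then p follows.
Solving: c = -3, q = 2, p = -36, so h(m) = -3 − 36/(m + 2).
Then h(-8) = -3 − 36/(-6) = 3.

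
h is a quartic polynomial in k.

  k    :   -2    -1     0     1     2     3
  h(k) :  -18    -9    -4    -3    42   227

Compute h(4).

696

First differences: 9, 5, 1, 45, 185. Second differences: -4, -4, 44, 140. Third differences: 0, 48, 96. Fourth differences: 48, 48.
Level-4 differences are constant, so h has degree 4.
Fitting a degree-4 polynomial gives h(k) = 2k^4 + 4k³ - 4k² - k - 4.
Then h(4) = 696.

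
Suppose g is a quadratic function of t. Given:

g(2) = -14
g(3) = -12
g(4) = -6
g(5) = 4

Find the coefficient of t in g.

-8

Write g(t) = at² + bt + c; the 4 given values yield a linear system in the 3 coefficients.
Solving, g(t) = 2t² - 8t - 6.
The coefficient of t is -8.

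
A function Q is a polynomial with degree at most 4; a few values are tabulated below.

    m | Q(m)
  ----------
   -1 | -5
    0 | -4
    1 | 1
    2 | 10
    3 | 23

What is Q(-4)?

First differences: 1, 5, 9, 13. Second differences: 4, 4, 4.
Level-2 differences are constant, so Q has degree 2.
Fitting a degree-2 polynomial gives Q(m) = 2m² + 3m - 4.
Then Q(-4) = 16.

16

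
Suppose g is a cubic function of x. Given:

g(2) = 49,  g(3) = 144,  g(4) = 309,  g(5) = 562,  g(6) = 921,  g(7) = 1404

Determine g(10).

3777

First differences: 95, 165, 253, 359, 483. Second differences: 70, 88, 106, 124. Third differences: 18, 18, 18.
Level-3 differences are constant, so g has degree 3.
Fitting a degree-3 polynomial gives g(x) = 3x³ + 8x² - 2x - 3.
Then g(10) = 3777.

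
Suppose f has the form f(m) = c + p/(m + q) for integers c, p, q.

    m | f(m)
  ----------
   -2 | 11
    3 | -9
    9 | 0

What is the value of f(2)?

(f(m) − c)(m + q) = p for each data point; the three points give a linear system in c and q, then p follows.
Solving: c = 3, q = -1, p = -24, so f(m) = 3 − 24/(m − 1).
Then f(2) = 3 − 24/1 = -21.

-21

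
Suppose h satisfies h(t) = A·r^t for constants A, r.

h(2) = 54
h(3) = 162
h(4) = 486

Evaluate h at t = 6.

Consecutive ratio: 162/54 = 3, and 486/162 = 3, so r = 3.
Then A·3^2 = 54 gives A = 6, and h(t) = 6·3^t.
h(6) = 6·3^6 = 4374.

4374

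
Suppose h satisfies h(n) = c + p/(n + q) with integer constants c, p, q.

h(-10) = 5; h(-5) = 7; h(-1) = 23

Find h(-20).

(h(n) − c)(n + q) = p for each data point; the three points give a linear system in c and q, then p follows.
Solving: c = 3, q = 0, p = -20, so h(n) = 3 − 20/(n + 0).
Then h(-20) = 3 − 20/(-20) = 4.

4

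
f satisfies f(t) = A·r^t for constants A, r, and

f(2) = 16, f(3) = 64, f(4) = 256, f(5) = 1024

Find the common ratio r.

Consecutive ratio: 64/16 = 4, and 256/64 = 4, so r = 4.
Then A·4^2 = 16 gives A = 1, and f(t) = 1·4^t.

4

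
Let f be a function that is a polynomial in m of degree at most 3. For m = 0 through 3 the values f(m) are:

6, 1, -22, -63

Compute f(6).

-294

First differences: -5, -23, -41. Second differences: -18, -18.
Level-2 differences are constant, so f has degree 2.
Fitting a degree-2 polynomial gives f(m) = -9m² + 4m + 6.
Then f(6) = -294.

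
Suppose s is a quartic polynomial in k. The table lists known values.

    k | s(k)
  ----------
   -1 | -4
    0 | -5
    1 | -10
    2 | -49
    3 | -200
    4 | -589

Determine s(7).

-5164

Write s(k) = ak^4 + bk³ + ck² + dk + e; the 6 given values yield a linear system in the 5 coefficients.
Solving, s(k) = -2k^4 - k³ - 2k - 5.
Then s(7) = -5164.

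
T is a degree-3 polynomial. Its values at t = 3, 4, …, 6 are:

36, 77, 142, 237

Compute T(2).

13

Write T(t) = at³ + bt² + ct + d; the 4 given values yield a linear system in the 4 coefficients.
Solving, T(t) = t³ + 4t - 3.
Then T(2) = 13.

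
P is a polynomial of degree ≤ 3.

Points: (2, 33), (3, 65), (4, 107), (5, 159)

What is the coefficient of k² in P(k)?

5

First differences: 32, 42, 52. Second differences: 10, 10.
Level-2 differences are constant, so P has degree 2.
Fitting a degree-2 polynomial gives P(k) = 5k² + 7k - 1.
The coefficient of k² is 5.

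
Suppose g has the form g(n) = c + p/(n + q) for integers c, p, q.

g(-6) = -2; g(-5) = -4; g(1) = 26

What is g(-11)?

(g(n) − c)(n + q) = p for each data point; the three points give a linear system in c and q, then p follows.
Solving: c = 6, q = 1, p = 40, so g(n) = 6 + 40/(n + 1).
Then g(-11) = 6 + 40/(-10) = 2.

2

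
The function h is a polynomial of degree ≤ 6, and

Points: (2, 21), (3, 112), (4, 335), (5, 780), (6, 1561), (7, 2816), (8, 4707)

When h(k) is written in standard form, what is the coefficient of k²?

First differences: 91, 223, 445, 781, 1255, 1891. Second differences: 132, 222, 336, 474, 636. Third differences: 90, 114, 138, 162. Fourth differences: 24, 24, 24.
Level-4 differences are constant, so h has degree 4.
Fitting a degree-4 polynomial gives h(k) = k^4 + k³ + 2k² - 3k - 5.
The coefficient of k² is 2.

2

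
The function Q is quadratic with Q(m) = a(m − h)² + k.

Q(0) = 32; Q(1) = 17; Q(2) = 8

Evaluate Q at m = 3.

First differences -15, -9; second difference 6 = 2a, so a = 3.
Expanding, the m-coefficient is −2ah = -6h; matching it to the data gives h = 3, and then k = 5.
So Q(m) = 3(m − 3)² + 5.
Q(3) = 3·0² + 5 = 5.

5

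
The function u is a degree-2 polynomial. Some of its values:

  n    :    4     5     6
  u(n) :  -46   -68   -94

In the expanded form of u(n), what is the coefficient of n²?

-2

Write u(n) = an² + bn + c; the 3 given values yield a linear system in the 3 coefficients.
Solving, u(n) = -2n² - 4n + 2.
The coefficient of n² is -2.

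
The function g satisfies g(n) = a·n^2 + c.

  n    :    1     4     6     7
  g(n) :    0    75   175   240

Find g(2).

15

From g(1) = 0 and g(4) = 75: 1a + c = 0 and 16a + c = 75.
Subtracting: 15a = 75, so a = 5; then c = 0 − 5·1 = -5.
So g(n) = 5n² − 5, and g(2) = 15.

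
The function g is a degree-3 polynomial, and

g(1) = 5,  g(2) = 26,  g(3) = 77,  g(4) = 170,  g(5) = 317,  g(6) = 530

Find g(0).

First differences: 21, 51, 93, 147, 213. Second differences: 30, 42, 54, 66. Third differences: 12, 12, 12.
Level-3 differences are constant, so g has degree 3.
Fitting a degree-3 polynomial gives g(t) = 2t³ + 3t² - 2t + 2.
Then g(0) = 2.

2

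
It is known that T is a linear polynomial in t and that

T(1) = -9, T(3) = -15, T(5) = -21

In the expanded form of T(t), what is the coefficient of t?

-3

Write T(t) = at + b; the 3 given values yield a linear system in the 2 coefficients.
Solving, T(t) = -3t - 6.
The coefficient of t is -3.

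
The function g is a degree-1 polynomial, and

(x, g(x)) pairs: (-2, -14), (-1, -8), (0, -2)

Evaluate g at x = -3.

First differences: 6, 6.
Level-1 differences are constant, so g has degree 1.
Fitting a degree-1 polynomial gives g(x) = 6x - 2.
Then g(-3) = -20.

-20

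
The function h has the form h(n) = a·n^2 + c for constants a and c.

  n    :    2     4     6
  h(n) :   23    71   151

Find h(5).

107

From h(2) = 23 and h(4) = 71: 4a + c = 23 and 16a + c = 71.
Subtracting: 12a = 48, so a = 4; then c = 23 − 4·4 = 7.
So h(n) = 4n² + 7, and h(5) = 107.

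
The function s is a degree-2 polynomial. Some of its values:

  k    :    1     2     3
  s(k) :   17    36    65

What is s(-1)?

9

Write s(k) = ak² + bk + c; the 3 given values yield a linear system in the 3 coefficients.
Solving, s(k) = 5k² + 4k + 8.
Then s(-1) = 9.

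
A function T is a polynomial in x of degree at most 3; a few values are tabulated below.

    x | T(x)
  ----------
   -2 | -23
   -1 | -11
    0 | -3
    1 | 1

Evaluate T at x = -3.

First differences: 12, 8, 4. Second differences: -4, -4.
Level-2 differences are constant, so T has degree 2.
Fitting a degree-2 polynomial gives T(x) = -2x² + 6x - 3.
Then T(-3) = -39.

-39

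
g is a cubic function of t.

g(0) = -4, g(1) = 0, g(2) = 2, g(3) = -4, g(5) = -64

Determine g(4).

Write g(t) = at³ + bt² + ct + d; the 5 given values yield a linear system in the 4 coefficients.
Solving, g(t) = -t³ + 2t² + 3t - 4.
Then g(4) = -24.

-24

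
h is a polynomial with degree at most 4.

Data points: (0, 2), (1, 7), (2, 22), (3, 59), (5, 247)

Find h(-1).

Write h(m) = am^4 + bm³ + cm² + dm + e; the 5 given values yield a linear system in the 5 coefficients.
Solving, the leading coefficient vanishes, and h(m) = 2m³ - m² + 4m + 2.
Then h(-1) = -5.

-5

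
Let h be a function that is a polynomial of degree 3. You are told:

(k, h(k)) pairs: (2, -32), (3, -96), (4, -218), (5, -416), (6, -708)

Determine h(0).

Write h(k) = ak³ + bk² + ck + d; the 5 given values yield a linear system in the 4 coefficients.
Solving, h(k) = -3k³ - 2k² + 3k - 6.
Then h(0) = -6.

-6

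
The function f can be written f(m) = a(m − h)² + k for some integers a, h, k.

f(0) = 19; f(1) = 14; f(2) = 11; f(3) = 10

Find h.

3

First differences -5, -3, -1; second difference 2 = 2a, so a = 1.
Expanding, the m-coefficient is −2ah = -2h; matching it to the data gives h = 3, and then k = 10.
So f(m) = 1(m − 3)² + 10.
Hence h = 3.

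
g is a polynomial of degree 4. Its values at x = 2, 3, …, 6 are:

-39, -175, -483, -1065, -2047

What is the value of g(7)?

-3579

Write g(x) = ax^4 + bx³ + cx² + dx + e; the 5 given values yield a linear system in the 5 coefficients.
Solving, g(x) = -x^4 - 3x³ - 4x² + 6x + 5.
Then g(7) = -3579.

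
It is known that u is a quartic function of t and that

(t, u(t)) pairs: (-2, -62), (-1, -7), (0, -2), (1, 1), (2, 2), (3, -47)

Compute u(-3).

-263

First differences: 55, 5, 3, 1, -49. Second differences: -50, -2, -2, -50. Third differences: 48, 0, -48. Fourth differences: -48, -48.
Level-4 differences are constant, so u has degree 4.
Fitting a degree-4 polynomial gives u(t) = -2t^4 + 4t³ + t² - 2.
Then u(-3) = -263.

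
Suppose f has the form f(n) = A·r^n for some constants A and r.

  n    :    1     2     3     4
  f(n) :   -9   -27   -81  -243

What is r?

Consecutive ratio: -27/(-9) = 3, and -81/(-27) = 3, so r = 3.
Then A·3^1 = -9 gives A = -3, and f(n) = -3·3^n.

3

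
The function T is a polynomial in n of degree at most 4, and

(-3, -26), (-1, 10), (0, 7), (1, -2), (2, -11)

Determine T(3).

-14

Write T(n) = an^4 + bn³ + cn² + dn + e; the 5 given values yield a linear system in the 5 coefficients.
Solving, the leading coefficient vanishes, and T(n) = n³ - 3n² - 7n + 7.
Then T(3) = -14.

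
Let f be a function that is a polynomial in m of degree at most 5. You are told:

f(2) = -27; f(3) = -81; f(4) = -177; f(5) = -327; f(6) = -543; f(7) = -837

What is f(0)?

3

First differences: -54, -96, -150, -216, -294. Second differences: -42, -54, -66, -78. Third differences: -12, -12, -12.
Level-3 differences are constant, so f has degree 3.
Fitting a degree-3 polynomial gives f(m) = -2m³ - 3m² - m + 3.
The constant term is f(0) = 3.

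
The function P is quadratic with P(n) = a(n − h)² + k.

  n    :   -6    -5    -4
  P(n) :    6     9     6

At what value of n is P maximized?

First differences 3, -3; second difference -6 = 2a, so a = -3.
Expanding, the n-coefficient is −2ah = 6h; matching it to the data gives h = -5, and then k = 9.
So P(n) = -3(n + 5)² + 9.
Hence h = -5.

-5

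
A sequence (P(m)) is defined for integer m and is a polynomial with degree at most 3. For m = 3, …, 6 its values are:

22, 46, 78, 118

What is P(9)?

First differences: 24, 32, 40. Second differences: 8, 8.
Level-2 differences are constant, so P has degree 2.
Fitting a degree-2 polynomial gives P(m) = 4m² - 4m - 2.
Then P(9) = 286.

286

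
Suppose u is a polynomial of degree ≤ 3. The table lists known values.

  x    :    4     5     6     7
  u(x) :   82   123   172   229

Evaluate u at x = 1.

First differences: 41, 49, 57. Second differences: 8, 8.
Level-2 differences are constant, so u has degree 2.
Fitting a degree-2 polynomial gives u(x) = 4x² + 5x - 2.
Then u(1) = 7.

7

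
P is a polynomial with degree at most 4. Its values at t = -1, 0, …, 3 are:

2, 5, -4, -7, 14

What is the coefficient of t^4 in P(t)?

0

First differences: 3, -9, -3, 21. Second differences: -12, 6, 24. Third differences: 18, 18.
Level-3 differences are constant, so P has degree 3.
Fitting a degree-3 polynomial gives P(t) = 3t³ - 6t² - 6t + 5.
The coefficient of t^4 is 0.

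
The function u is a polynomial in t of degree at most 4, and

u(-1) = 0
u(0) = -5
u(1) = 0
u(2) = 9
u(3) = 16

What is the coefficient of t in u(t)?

1

Write u(t) = at^4 + bt³ + ct² + dt + e; the 5 given values yield a linear system in the 5 coefficients.
Solving, the leading coefficient vanishes, and u(t) = -t³ + 5t² + t - 5.
The coefficient of t is 1.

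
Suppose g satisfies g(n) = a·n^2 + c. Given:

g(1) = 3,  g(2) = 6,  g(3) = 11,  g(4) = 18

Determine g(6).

From g(1) = 3 and g(2) = 6: 1a + c = 3 and 4a + c = 6.
Subtracting: 3a = 3, so a = 1; then c = 3 − 1·1 = 2.
So g(n) = 1n² + 2, and g(6) = 38.

38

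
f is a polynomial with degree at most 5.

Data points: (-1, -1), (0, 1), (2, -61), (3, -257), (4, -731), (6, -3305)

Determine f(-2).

-17

Write f(m) = am^5 + bm^4 + cm³ + dm² + em + p; the 6 given values yield a linear system in the 6 coefficients.
Solving, the leading coefficient vanishes, and f(m) = -2m^4 - 3m³ - 2m² + m + 1.
Then f(-2) = -17.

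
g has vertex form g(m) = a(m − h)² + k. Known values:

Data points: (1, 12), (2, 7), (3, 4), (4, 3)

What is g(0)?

19

First differences -5, -3, -1; second difference 2 = 2a, so a = 1.
Expanding, the m-coefficient is −2ah = -2h; matching it to the data gives h = 4, and then k = 3.
So g(m) = 1(m − 4)² + 3.
g(0) = 1·(-4)² + 3 = 19.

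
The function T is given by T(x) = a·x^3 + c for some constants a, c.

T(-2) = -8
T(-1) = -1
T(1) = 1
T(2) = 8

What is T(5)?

From T(-2) = -8 and T(-1) = -1: -8a + c = -8 and -1a + c = -1.
Subtracting: 7a = 7, so a = 1; then c = -8 − 1·(-8) = 0.
So T(x) = 1x³ + 0, and T(5) = 125.

125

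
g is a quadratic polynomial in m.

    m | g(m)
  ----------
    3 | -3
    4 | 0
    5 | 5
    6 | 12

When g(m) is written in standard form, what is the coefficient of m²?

First differences: 3, 5, 7. Second differences: 2, 2.
Level-2 differences are constant, so g has degree 2.
Fitting a degree-2 polynomial gives g(m) = m² - 4m.
The coefficient of m² is 1.

1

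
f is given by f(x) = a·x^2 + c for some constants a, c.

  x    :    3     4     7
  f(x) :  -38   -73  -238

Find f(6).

From f(3) = -38 and f(4) = -73: 9a + c = -38 and 16a + c = -73.
Subtracting: 7a = -35, so a = -5; then c = -38 − (-5)·9 = 7.
So f(x) = -5x² + 7, and f(6) = -173.

-173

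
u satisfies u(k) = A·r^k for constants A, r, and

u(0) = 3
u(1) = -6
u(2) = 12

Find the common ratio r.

Consecutive ratio: -6/3 = -2, and 12/(-6) = -2, so r = -2.
Then A·(-2)^0 = 3 gives A = 3, and u(k) = 3·(-2)^k.

-2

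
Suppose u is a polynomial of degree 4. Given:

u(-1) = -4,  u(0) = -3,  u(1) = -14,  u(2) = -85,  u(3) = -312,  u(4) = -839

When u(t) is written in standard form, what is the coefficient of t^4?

First differences: 1, -11, -71, -227, -527. Second differences: -12, -60, -156, -300. Third differences: -48, -96, -144. Fourth differences: -48, -48.
Level-4 differences are constant, so u has degree 4.
Fitting a degree-4 polynomial gives u(t) = -2t^4 - 4t³ - 4t² - t - 3.
The coefficient of t^4 is -2.

-2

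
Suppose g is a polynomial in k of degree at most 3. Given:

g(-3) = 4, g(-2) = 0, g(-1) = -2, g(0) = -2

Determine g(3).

Write g(k) = ak³ + bk² + ck + d; the 4 given values yield a linear system in the 4 coefficients.
Solving, the leading coefficient vanishes, and g(k) = k² + k - 2.
Then g(3) = 10.

10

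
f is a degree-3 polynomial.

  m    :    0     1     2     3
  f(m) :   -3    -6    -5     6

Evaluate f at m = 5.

82

Write f(m) = am³ + bm² + cm + d; the 4 given values yield a linear system in the 4 coefficients.
Solving, f(m) = m³ - m² - 3m - 3.
Then f(5) = 82.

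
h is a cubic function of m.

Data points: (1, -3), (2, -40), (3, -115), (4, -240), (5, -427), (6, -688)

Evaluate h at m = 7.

First differences: -37, -75, -125, -187, -261. Second differences: -38, -50, -62, -74. Third differences: -12, -12, -12.
Level-3 differences are constant, so h has degree 3.
Fitting a degree-3 polynomial gives h(m) = -2m³ - 7m² - 2m + 8.
Then h(7) = -1035.

-1035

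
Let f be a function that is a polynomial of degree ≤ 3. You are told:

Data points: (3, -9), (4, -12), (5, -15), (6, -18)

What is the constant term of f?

First differences: -3, -3, -3.
Level-1 differences are constant, so f has degree 1.
Fitting a degree-1 polynomial gives f(n) = -3n.
The constant term is f(0) = 0.

0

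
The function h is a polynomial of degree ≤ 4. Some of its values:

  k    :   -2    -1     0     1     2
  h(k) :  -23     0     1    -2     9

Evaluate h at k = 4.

145

First differences: 23, 1, -3, 11. Second differences: -22, -4, 14. Third differences: 18, 18.
Level-3 differences are constant, so h has degree 3.
Fitting a degree-3 polynomial gives h(k) = 3k³ - 2k² - 4k + 1.
Then h(4) = 145.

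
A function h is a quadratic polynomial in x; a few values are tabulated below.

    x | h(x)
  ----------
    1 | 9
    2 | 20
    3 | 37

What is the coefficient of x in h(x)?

Write h(x) = ax² + bx + c; the 3 given values yield a linear system in the 3 coefficients.
Solving, h(x) = 3x² + 2x + 4.
The coefficient of x is 2.

2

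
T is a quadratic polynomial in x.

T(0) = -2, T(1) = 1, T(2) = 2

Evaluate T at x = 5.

Write T(x) = ax² + bx + c; the 3 given values yield a linear system in the 3 coefficients.
Solving, T(x) = -x² + 4x - 2.
Then T(5) = -7.

-7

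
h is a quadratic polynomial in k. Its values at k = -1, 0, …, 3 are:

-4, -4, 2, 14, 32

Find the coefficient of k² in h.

3

First differences: 0, 6, 12, 18. Second differences: 6, 6, 6.
Level-2 differences are constant, so h has degree 2.
Fitting a degree-2 polynomial gives h(k) = 3k² + 3k - 4.
The coefficient of k² is 3.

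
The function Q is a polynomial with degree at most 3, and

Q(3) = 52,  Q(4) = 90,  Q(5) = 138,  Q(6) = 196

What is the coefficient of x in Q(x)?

3

Write Q(x) = ax³ + bx² + cx + d; the 4 given values yield a linear system in the 4 coefficients.
Solving, the leading coefficient vanishes, and Q(x) = 5x² + 3x - 2.
The coefficient of x is 3.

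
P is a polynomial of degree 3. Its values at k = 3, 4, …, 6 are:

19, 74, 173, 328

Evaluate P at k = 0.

Write P(k) = ak³ + bk² + ck + d; the 4 given values yield a linear system in the 4 coefficients.
Solving, P(k) = 2k³ - 2k² - 5k - 2.
Then P(0) = -2.

-2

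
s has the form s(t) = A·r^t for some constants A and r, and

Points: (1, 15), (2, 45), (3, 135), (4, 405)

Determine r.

Consecutive ratio: 45/15 = 3, and 135/45 = 3, so r = 3.
Then A·3^1 = 15 gives A = 5, and s(t) = 5·3^t.

3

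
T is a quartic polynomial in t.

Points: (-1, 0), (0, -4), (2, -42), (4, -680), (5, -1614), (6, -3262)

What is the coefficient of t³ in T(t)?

-4

Write T(t) = at^4 + bt³ + ct² + dt + e; the 6 given values yield a linear system in the 5 coefficients.
Solving, T(t) = -2t^4 - 4t³ + 5t² + 3t - 4.
The coefficient of t³ is -4.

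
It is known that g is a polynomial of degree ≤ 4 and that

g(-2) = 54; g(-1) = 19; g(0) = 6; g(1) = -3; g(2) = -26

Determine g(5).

-359

First differences: -35, -13, -9, -23. Second differences: 22, 4, -14. Third differences: -18, -18.
Level-3 differences are constant, so g has degree 3.
Fitting a degree-3 polynomial gives g(n) = -3n³ + 2n² - 8n + 6.
Then g(5) = -359.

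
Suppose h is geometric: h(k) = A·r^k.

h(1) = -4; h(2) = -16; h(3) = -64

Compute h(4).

-256

Consecutive ratio: -16/(-4) = 4, and -64/(-16) = 4, so r = 4.
Then A·4^1 = -4 gives A = -1, and h(k) = -1·4^k.
h(4) = -1·4^4 = -256.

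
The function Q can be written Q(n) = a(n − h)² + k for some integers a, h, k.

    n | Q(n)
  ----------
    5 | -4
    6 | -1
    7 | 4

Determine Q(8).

First differences 3, 5; second difference 2 = 2a, so a = 1.
Expanding, the n-coefficient is −2ah = -2h; matching it to the data gives h = 4, and then k = -5.
So Q(n) = 1(n − 4)² − 5.
Q(8) = 1·4² − 5 = 11.

11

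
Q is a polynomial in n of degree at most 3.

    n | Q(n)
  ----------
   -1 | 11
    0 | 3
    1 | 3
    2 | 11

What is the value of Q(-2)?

Write Q(n) = an³ + bn² + cn + d; the 4 given values yield a linear system in the 4 coefficients.
Solving, the leading coefficient vanishes, and Q(n) = 4n² - 4n + 3.
Then Q(-2) = 27.

27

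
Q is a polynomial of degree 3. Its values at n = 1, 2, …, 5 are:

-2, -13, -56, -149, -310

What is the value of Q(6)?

-557

First differences: -11, -43, -93, -161. Second differences: -32, -50, -68. Third differences: -18, -18.
Level-3 differences are constant, so Q has degree 3.
Fitting a degree-3 polynomial gives Q(n) = -3n³ + 2n² + 4n - 5.
Then Q(6) = -557.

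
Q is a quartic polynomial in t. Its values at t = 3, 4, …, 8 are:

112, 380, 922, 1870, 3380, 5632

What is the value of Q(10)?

First differences: 268, 542, 948, 1510, 2252. Second differences: 274, 406, 562, 742. Third differences: 132, 156, 180. Fourth differences: 24, 24.
Level-4 differences are constant, so Q has degree 4.
Fitting a degree-4 polynomial gives Q(t) = t^4 + 4t³ - 8t² + t - 8.
Then Q(10) = 13202.

13202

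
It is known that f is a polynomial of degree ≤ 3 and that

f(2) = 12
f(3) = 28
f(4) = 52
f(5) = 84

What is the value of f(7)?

First differences: 16, 24, 32. Second differences: 8, 8.
Level-2 differences are constant, so f has degree 2.
Fitting a degree-2 polynomial gives f(m) = 4m² - 4m + 4.
Then f(7) = 172.

172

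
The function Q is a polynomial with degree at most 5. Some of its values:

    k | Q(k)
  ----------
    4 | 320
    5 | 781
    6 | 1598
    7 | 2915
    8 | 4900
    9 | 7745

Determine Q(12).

23720

First differences: 461, 817, 1317, 1985, 2845. Second differences: 356, 500, 668, 860. Third differences: 144, 168, 192. Fourth differences: 24, 24.
Level-4 differences are constant, so Q has degree 4.
Fitting a degree-4 polynomial gives Q(k) = k^4 + 2k³ - 3k² - 3k - 4.
Then Q(12) = 23720.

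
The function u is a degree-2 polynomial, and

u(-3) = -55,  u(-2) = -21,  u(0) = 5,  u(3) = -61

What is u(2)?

-25

Write u(t) = at² + bt + c; the 4 given values yield a linear system in the 3 coefficients.
Solving, u(t) = -7t² - t + 5.
Then u(2) = -25.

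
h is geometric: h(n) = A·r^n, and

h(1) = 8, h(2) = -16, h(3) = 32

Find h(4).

-64

Consecutive ratio: -16/8 = -2, and 32/(-16) = -2, so r = -2.
Then A·(-2)^1 = 8 gives A = -4, and h(n) = -4·(-2)^n.
h(4) = -4·(-2)^4 = -64.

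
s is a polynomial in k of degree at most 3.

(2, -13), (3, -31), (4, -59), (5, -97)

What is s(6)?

-145

Write s(k) = ak³ + bk² + ck + d; the 4 given values yield a linear system in the 4 coefficients.
Solving, the leading coefficient vanishes, and s(k) = -5k² + 7k - 7.
Then s(6) = -145.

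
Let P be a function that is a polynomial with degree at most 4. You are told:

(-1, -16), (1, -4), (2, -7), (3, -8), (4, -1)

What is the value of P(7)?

Write P(x) = ax^4 + bx³ + cx² + dx + e; the 5 given values yield a linear system in the 5 coefficients.
Solving, the leading coefficient vanishes, and P(x) = x³ - 5x² + 5x - 5.
Then P(7) = 128.

128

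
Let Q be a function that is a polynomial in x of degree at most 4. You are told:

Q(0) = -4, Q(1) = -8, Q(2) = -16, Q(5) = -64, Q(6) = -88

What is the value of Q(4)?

-44

Write Q(x) = ax^4 + bx³ + cx² + dx + e; the 5 given values yield a linear system in the 5 coefficients.
Solving, the top 2 coefficients vanish, and Q(x) = -2x² - 2x - 4.
Then Q(4) = -44.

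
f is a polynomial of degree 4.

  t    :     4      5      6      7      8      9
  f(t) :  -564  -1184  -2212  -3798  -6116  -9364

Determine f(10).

First differences: -620, -1028, -1586, -2318, -3248. Second differences: -408, -558, -732, -930. Third differences: -150, -174, -198. Fourth differences: -24, -24.
Level-4 differences are constant, so f has degree 4.
Fitting a degree-4 polynomial gives f(t) = -t^4 - 3t³ - 8t² + 4t - 4.
Then f(10) = -13764.

-13764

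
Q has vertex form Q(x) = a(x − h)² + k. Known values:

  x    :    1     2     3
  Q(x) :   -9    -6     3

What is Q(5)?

39

First differences 3, 9; second difference 6 = 2a, so a = 3.
Expanding, the x-coefficient is −2ah = -6h; matching it to the data gives h = 1, and then k = -9.
So Q(x) = 3(x − 1)² − 9.
Q(5) = 3·4² − 9 = 39.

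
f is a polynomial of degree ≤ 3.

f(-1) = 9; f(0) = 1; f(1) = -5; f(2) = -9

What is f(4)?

First differences: -8, -6, -4. Second differences: 2, 2.
Level-2 differences are constant, so f has degree 2.
Fitting a degree-2 polynomial gives f(n) = n² - 7n + 1.
Then f(4) = -11.

-11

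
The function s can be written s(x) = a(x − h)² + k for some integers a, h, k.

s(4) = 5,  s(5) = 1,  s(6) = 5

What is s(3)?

17

First differences -4, 4; second difference 8 = 2a, so a = 4.
Expanding, the x-coefficient is −2ah = -8h; matching it to the data gives h = 5, and then k = 1.
So s(x) = 4(x − 5)² + 1.
s(3) = 4·(-2)² + 1 = 17.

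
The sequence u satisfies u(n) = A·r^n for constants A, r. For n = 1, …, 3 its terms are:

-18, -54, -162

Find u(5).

Consecutive ratio: -54/(-18) = 3, and -162/(-54) = 3, so r = 3.
Then A·3^1 = -18 gives A = -6, and u(n) = -6·3^n.
u(5) = -6·3^5 = -1458.

-1458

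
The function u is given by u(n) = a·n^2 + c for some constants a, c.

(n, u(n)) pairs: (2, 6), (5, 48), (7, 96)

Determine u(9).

160

From u(2) = 6 and u(5) = 48: 4a + c = 6 and 25a + c = 48.
Subtracting: 21a = 42, so a = 2; then c = 6 − 2·4 = -2.
So u(n) = 2n² − 2, and u(9) = 160.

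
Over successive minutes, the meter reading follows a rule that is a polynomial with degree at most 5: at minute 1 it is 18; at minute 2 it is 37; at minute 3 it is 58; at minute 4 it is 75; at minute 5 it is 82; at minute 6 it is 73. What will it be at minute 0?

7

Write the value at n as u(n).
Write u(n) = an^5 + bn^4 + cn³ + dn² + en + p; the 6 given values yield a linear system in the 6 coefficients.
Solving, the top 2 coefficients vanish, and u(n) = -n³ + 7n² + 5n + 7.
Then u(0) = 7.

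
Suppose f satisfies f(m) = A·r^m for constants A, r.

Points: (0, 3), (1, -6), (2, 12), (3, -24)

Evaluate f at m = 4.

Consecutive ratio: -6/3 = -2, and 12/(-6) = -2, so r = -2.
Then A·(-2)^0 = 3 gives A = 3, and f(m) = 3·(-2)^m.
f(4) = 3·(-2)^4 = 48.

48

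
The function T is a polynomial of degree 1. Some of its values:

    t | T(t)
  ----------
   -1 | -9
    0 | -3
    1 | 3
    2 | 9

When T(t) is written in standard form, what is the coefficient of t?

First differences: 6, 6, 6.
Level-1 differences are constant, so T has degree 1.
Fitting a degree-1 polynomial gives T(t) = 6t - 3.
The coefficient of t is 6.

6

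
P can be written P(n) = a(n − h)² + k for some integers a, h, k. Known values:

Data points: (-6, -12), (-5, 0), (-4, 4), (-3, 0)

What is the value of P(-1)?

First differences 12, 4, -4; second difference -8 = 2a, so a = -4.
Expanding, the n-coefficient is −2ah = 8h; matching it to the data gives h = -4, and then k = 4.
So P(n) = -4(n + 4)² + 4.
P(-1) = -4·3² + 4 = -32.

-32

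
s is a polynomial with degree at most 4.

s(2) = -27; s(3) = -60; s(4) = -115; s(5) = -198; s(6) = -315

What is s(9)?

-930

First differences: -33, -55, -83, -117. Second differences: -22, -28, -34. Third differences: -6, -6.
Level-3 differences are constant, so s has degree 3.
Fitting a degree-3 polynomial gives s(n) = -n³ - 2n² - 4n - 3.
Then s(9) = -930.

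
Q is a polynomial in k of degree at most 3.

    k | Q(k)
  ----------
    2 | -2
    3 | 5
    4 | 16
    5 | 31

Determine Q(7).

73

Write Q(k) = ak³ + bk² + ck + d; the 4 given values yield a linear system in the 4 coefficients.
Solving, the leading coefficient vanishes, and Q(k) = 2k² - 3k - 4.
Then Q(7) = 73.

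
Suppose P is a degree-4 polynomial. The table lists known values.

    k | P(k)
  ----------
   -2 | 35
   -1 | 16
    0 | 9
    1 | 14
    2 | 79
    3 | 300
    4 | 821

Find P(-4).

349

First differences: -19, -7, 5, 65, 221, 521. Second differences: 12, 12, 60, 156, 300. Third differences: 0, 48, 96, 144. Fourth differences: 48, 48, 48.
Level-4 differences are constant, so P has degree 4.
Fitting a degree-4 polynomial gives P(k) = 2k^4 + 4k³ + 4k² - 5k + 9.
Then P(-4) = 349.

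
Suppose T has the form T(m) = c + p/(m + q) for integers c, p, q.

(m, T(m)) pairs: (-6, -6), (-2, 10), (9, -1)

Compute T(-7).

-5

(T(m) − c)(m + q) = p for each data point; the three points give a linear system in c and q, then p follows.
Solving: c = -2, q = 3, p = 12, so T(m) = -2 + 12/(m + 3).
Then T(-7) = -2 + 12/(-4) = -5.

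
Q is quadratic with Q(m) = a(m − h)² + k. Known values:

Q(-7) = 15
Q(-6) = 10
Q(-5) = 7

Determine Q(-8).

22

First differences -5, -3; second difference 2 = 2a, so a = 1.
Expanding, the m-coefficient is −2ah = -2h; matching it to the data gives h = -4, and then k = 6.
So Q(m) = 1(m + 4)² + 6.
Q(-8) = 1·(-4)² + 6 = 22.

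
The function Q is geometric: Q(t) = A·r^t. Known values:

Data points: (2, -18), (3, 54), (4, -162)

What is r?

-3

Consecutive ratio: 54/(-18) = -3, and -162/54 = -3, so r = -3.
Then A·(-3)^2 = -18 gives A = -2, and Q(t) = -2·(-3)^t.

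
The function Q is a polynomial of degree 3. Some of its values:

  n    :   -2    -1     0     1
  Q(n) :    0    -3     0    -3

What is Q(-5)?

Write Q(n) = an³ + bn² + cn + d; the 4 given values yield a linear system in the 4 coefficients.
Solving, Q(n) = -2n³ - 3n² + 2n.
Then Q(-5) = 165.

165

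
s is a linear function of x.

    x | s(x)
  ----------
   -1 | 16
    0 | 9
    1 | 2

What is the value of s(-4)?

37

First differences: -7, -7.
Level-1 differences are constant, so s has degree 1.
Fitting a degree-1 polynomial gives s(x) = -7x + 9.
Then s(-4) = 37.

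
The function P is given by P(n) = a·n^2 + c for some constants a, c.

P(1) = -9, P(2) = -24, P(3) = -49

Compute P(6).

-184

From P(1) = -9 and P(2) = -24: 1a + c = -9 and 4a + c = -24.
Subtracting: 3a = -15, so a = -5; then c = -9 − (-5)·1 = -4.
So P(n) = -5n² − 4, and P(6) = -184.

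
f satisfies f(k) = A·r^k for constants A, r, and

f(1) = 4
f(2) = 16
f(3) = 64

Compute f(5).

1024

Consecutive ratio: 16/4 = 4, and 64/16 = 4, so r = 4.
Then A·4^1 = 4 gives A = 1, and f(k) = 1·4^k.
f(5) = 1·4^5 = 1024.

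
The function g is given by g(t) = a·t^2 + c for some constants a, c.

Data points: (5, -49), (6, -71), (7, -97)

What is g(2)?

From g(5) = -49 and g(6) = -71: 25a + c = -49 and 36a + c = -71.
Subtracting: 11a = -22, so a = -2; then c = -49 − (-2)·25 = 1.
So g(t) = -2t² + 1, and g(2) = -7.

-7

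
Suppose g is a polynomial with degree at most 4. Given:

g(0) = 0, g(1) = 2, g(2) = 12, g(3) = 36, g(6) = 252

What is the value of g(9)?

Write g(t) = at^4 + bt³ + ct² + dt + e; the 5 given values yield a linear system in the 5 coefficients.
Solving, the leading coefficient vanishes, and g(t) = t³ + t².
Then g(9) = 810.

810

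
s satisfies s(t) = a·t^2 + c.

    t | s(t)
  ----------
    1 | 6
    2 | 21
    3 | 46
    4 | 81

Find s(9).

406

From s(1) = 6 and s(2) = 21: 1a + c = 6 and 4a + c = 21.
Subtracting: 3a = 15, so a = 5; then c = 6 − 5·1 = 1.
So s(t) = 5t² + 1, and s(9) = 406.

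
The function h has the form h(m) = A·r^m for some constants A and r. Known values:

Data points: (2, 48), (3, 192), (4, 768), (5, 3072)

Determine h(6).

Consecutive ratio: 192/48 = 4, and 768/192 = 4, so r = 4.
Then A·4^2 = 48 gives A = 3, and h(m) = 3·4^m.
h(6) = 3·4^6 = 12288.

12288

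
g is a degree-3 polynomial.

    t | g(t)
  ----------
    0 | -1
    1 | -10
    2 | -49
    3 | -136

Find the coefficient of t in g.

Write g(t) = at³ + bt² + ct + d; the 4 given values yield a linear system in the 4 coefficients.
Solving, g(t) = -3t³ - 6t² - 1.
The coefficient of t is 0.

0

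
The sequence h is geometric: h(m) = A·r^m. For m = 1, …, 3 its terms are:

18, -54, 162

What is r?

Consecutive ratio: -54/18 = -3, and 162/(-54) = -3, so r = -3.
Then A·(-3)^1 = 18 gives A = -6, and h(m) = -6·(-3)^m.

-3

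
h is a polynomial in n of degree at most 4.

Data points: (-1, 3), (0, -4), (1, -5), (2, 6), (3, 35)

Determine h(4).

Write h(n) = an^4 + bn³ + cn² + dn + e; the 5 given values yield a linear system in the 5 coefficients.
Solving, the leading coefficient vanishes, and h(n) = n³ + 3n² - 5n - 4.
Then h(4) = 88.

88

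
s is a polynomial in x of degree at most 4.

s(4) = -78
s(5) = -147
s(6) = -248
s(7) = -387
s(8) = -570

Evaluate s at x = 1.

First differences: -69, -101, -139, -183. Second differences: -32, -38, -44. Third differences: -6, -6.
Level-3 differences are constant, so s has degree 3.
Fitting a degree-3 polynomial gives s(x) = -x³ - x² + x - 2.
Then s(1) = -3.

-3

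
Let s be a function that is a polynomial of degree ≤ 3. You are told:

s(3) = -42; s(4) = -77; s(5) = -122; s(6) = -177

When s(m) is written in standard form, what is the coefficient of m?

0

Write s(m) = am³ + bm² + cm + d; the 4 given values yield a linear system in the 4 coefficients.
Solving, the leading coefficient vanishes, and s(m) = -5m² + 3.
The coefficient of m is 0.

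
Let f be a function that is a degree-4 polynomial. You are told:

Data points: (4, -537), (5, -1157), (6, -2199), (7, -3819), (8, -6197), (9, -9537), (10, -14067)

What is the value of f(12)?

-27729

First differences: -620, -1042, -1620, -2378, -3340, -4530. Second differences: -422, -578, -758, -962, -1190. Third differences: -156, -180, -204, -228. Fourth differences: -24, -24, -24.
Level-4 differences are constant, so f has degree 4.
Fitting a degree-4 polynomial gives f(n) = -n^4 - 4n³ - 7n + 3.
Then f(12) = -27729.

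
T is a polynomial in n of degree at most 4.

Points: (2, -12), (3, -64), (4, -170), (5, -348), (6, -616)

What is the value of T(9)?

-2140

First differences: -52, -106, -178, -268. Second differences: -54, -72, -90. Third differences: -18, -18.
Level-3 differences are constant, so T has degree 3.
Fitting a degree-3 polynomial gives T(n) = -3n³ + 5n + 2.
Then T(9) = -2140.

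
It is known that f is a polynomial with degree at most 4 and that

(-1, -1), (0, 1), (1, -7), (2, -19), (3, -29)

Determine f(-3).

Write f(k) = ak^4 + bk³ + ck² + dk + e; the 5 given values yield a linear system in the 5 coefficients.
Solving, the leading coefficient vanishes, and f(k) = k³ - 5k² - 4k + 1.
Then f(-3) = -59.

-59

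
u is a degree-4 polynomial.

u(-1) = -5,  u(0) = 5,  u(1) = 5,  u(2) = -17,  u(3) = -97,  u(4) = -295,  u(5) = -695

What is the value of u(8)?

First differences: 10, 0, -22, -80, -198, -400. Second differences: -10, -22, -58, -118, -202. Third differences: -12, -36, -60, -84. Fourth differences: -24, -24, -24.
Level-4 differences are constant, so u has degree 4.
Fitting a degree-4 polynomial gives u(t) = -t^4 - 4t² + 5t + 5.
Then u(8) = -4307.

-4307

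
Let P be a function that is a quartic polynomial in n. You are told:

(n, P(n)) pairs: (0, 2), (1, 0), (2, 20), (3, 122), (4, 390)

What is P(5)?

Write P(n) = an^4 + bn³ + cn² + dn + e; the 5 given values yield a linear system in the 5 coefficients.
Solving, P(n) = n^4 + 4n³ - 8n² + n + 2.
Then P(5) = 932.

932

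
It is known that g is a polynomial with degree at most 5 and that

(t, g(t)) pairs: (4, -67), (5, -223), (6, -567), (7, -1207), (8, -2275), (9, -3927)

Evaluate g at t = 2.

-7

Write g(t) = at^5 + bt^4 + ct³ + dt² + et + p; the 6 given values yield a linear system in the 6 coefficients.
Solving, the leading coefficient vanishes, and g(t) = -t^4 + 4t³ - 3t² - 4t - 3.
Then g(2) = -7.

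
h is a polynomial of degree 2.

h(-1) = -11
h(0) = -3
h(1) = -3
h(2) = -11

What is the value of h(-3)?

First differences: 8, 0, -8. Second differences: -8, -8.
Level-2 differences are constant, so h has degree 2.
Fitting a degree-2 polynomial gives h(x) = -4x² + 4x - 3.
Then h(-3) = -51.

-51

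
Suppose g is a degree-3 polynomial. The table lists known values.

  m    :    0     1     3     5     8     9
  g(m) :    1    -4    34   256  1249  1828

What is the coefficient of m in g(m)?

Write g(m) = am³ + bm² + cm + d; the 6 given values yield a linear system in the 4 coefficients.
Solving, g(m) = 3m³ - 4m² - 4m + 1.
The coefficient of m is -4.

-4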